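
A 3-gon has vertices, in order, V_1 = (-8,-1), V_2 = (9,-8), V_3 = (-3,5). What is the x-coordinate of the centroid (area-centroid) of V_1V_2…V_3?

Apply the shoelace (surveyor's) formula. First the cross-terms c_i = x_i·y_{i+1} − x_{i+1}·y_i:
  73, 21, 43  ⇒  2A = 137, A = 68.5.
Then Σ (x_i + x_{i+1})·c_i = -274, so x̄ = -274 / (6·68.5) = -2/3.

-2/3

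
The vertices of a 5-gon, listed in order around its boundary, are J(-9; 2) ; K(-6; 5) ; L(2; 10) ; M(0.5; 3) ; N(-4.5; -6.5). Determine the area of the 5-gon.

79.625

Σ = (-33) + (-70) + (1) + (10.25) + (-67.5) = -159.25
Area = |Σ|/2 = 79.625.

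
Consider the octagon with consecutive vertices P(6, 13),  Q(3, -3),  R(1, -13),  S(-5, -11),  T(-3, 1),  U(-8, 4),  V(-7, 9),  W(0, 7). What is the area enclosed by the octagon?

Apply Gauss's area formula: 2A = Σ (x_i·y_{i+1} − x_{i+1}·y_i), indices taken mod 8.
Σ = (-57) + (-36) + (-76) + (-38) + (-4) + (-44) + (-49) + (-42) = -346
Area = |Σ|/2 = 173.

173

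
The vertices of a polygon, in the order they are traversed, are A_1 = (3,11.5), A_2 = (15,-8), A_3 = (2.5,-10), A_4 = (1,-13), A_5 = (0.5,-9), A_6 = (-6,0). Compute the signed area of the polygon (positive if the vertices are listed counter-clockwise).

-237.25

Σ = (-196.5) + (-130) + (-22.5) + (-2.5) + (-54) + (-69) = -474.5
Signed area = Σ/2 = -237.25 (negative ⇒ clockwise traversal).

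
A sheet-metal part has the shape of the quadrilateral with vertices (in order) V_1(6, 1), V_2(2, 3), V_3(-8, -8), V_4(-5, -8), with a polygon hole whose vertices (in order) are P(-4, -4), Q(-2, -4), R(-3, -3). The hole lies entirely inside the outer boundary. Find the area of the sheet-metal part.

44.5

Outer boundary:
Apply the surveyor's formula: 2A = Σ (x_i·y_{i+1} − x_{i+1}·y_i), indices taken mod 4.
Cross-terms: 16, 8, 24, 43  ⇒  Σ = 91
Area = |Σ|/2 = 45.5.
Hole:
Apply the shoelace (surveyor's) formula: 2A = Σ (x_i·y_{i+1} − x_{i+1}·y_i), indices taken mod 3.
Σ = (8) + (-6) + (0) = 2
Area = |Σ|/2 = 1.
Net area = 45.5 − 1 = 44.5.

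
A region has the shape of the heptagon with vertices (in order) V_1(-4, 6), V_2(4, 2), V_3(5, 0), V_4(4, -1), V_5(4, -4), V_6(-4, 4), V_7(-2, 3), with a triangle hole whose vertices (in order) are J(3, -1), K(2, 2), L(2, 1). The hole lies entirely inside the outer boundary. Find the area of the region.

Outer boundary:
Σ = (-32) + (-10) + (-5) + (-12) + (0) + (-4) + (0) = -63
Area = |Σ|/2 = 31.5.
Hole:
Σ = (8) + (-2) + (-5) = 1
Area = |Σ|/2 = 0.5.
Net area = 31.5 − 0.5 = 31.

31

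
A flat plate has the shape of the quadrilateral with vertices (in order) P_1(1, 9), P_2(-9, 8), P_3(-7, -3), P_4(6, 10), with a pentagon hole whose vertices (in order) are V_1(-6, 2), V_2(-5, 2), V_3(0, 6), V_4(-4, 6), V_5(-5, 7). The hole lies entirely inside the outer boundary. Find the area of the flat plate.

Outer boundary:
Apply the shoelace (surveyor's) formula: 2A = Σ (x_i·y_{i+1} − x_{i+1}·y_i), indices taken mod 4.
P_1→P_2: (1)(8) − (-9)(9) = 89
P_2→P_3: (-9)(-3) − (-7)(8) = 83
P_3→P_4: (-7)(10) − (6)(-3) = -52
P_4→P_1: (6)(9) − (1)(10) = 44
Σ = 164
Area = |Σ|/2 = 82.
Hole:
Apply Gauss's area formula: 2A = Σ (x_i·y_{i+1} − x_{i+1}·y_i), indices taken mod 5.
Σ = (-2) + (-30) + (24) + (2) + (32) = 26
Area = |Σ|/2 = 13.
Net area = 82 − 13 = 69.

69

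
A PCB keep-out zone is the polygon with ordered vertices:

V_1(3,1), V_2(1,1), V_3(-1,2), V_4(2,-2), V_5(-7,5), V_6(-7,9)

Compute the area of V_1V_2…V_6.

Apply the surveyor's formula: 2A = Σ (x_i·y_{i+1} − x_{i+1}·y_i), indices taken mod 6.
V_1→V_2: (3)(1) − (1)(1) = 2
V_2→V_3: (1)(2) − (-1)(1) = 3
V_3→V_4: (-1)(-2) − (2)(2) = -2
V_4→V_5: (2)(5) − (-7)(-2) = -4
V_5→V_6: (-7)(9) − (-7)(5) = -28
V_6→V_1: (-7)(1) − (3)(9) = -34
Σ = -63
Area = |Σ|/2 = 31.5.

31.5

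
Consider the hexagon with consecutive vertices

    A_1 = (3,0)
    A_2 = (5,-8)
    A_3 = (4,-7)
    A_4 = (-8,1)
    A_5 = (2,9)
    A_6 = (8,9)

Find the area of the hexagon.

Apply Gauss's area formula: 2A = Σ (x_i·y_{i+1} − x_{i+1}·y_i), indices taken mod 6.
A_1→A_2: (3)(-8) − (5)(0) = -24
A_2→A_3: (5)(-7) − (4)(-8) = -3
A_3→A_4: (4)(1) − (-8)(-7) = -52
A_4→A_5: (-8)(9) − (2)(1) = -74
A_5→A_6: (2)(9) − (8)(9) = -54
A_6→A_1: (8)(0) − (3)(9) = -27
Σ = -234
Area = |Σ|/2 = 117.

117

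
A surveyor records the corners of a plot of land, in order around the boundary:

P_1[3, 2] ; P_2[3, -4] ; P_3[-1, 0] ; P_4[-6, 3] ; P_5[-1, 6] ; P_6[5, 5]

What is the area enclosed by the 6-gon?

Σ = (-18) + (-4) + (-3) + (-33) + (-35) + (-5) = -98
Area = |Σ|/2 = 49.

49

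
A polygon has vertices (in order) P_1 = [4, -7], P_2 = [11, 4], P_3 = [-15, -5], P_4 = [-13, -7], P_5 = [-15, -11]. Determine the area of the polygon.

162.5

Apply the shoelace formula: 2A = Σ (x_i·y_{i+1} − x_{i+1}·y_i), indices taken mod 5.
Σ = (93) + (5) + (40) + (38) + (149) = 325
Area = |Σ|/2 = 162.5.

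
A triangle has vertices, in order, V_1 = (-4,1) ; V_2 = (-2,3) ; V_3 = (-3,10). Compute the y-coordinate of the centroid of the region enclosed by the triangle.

Apply the surveyor's formula. First the cross-terms c_i = x_i·y_{i+1} − x_{i+1}·y_i:
  -10, -11, 37  ⇒  2A = 16, A = 8.
Then Σ (y_i + y_{i+1})·c_i = 224, so ȳ = 224 / (6·8) = 14/3.

14/3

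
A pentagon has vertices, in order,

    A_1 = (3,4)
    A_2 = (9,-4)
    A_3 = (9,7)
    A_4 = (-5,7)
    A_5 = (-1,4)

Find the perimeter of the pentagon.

|A_1A_2| = √((6)² + (-8)²) = √100 = 10
|A_2A_3| = √((0)² + (11)²) = √121 = 11
|A_3A_4| = √((-14)² + (0)²) = √196 = 14
|A_4A_5| = √((4)² + (-3)²) = √25 = 5
|A_5A_1| = √((4)² + (0)²) = √16 = 4
Perimeter = 10 + 11 + 14 + 5 + 4 = 44.

44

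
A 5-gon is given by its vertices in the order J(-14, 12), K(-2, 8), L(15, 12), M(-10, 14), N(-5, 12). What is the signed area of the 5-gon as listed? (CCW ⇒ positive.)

Cross-terms: -88, -144, 330, -50, 108  ⇒  Σ = 156
Signed area = Σ/2 = 78 (positive ⇒ counter-clockwise traversal).

78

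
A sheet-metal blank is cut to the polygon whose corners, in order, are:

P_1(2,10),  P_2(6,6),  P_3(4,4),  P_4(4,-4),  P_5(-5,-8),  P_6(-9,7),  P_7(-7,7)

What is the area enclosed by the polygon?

Cross-terms: -48, 0, -32, -52, -107, -14, -84  ⇒  Σ = -337
Area = |Σ|/2 = 168.5.

168.5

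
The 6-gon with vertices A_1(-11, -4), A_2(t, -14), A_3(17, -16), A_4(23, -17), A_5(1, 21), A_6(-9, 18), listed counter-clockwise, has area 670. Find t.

6

The doubled signed area Σ (x_i y_{i+1} − x_{i+1} y_i) is linear in t.
With t=0 it equals 1412; the coefficient of t is -12 (from the two edges through A_2).
So -12·t + 1412 = 2·670 = 1340 ⇒ t = 6.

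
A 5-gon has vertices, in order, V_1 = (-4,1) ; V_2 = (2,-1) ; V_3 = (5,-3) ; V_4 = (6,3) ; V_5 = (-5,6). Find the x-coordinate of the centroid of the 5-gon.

Apply Gauss's area formula. First the cross-terms c_i = x_i·y_{i+1} − x_{i+1}·y_i:
  2, -1, 33, 51, 19  ⇒  2A = 104, A = 52.
Then Σ (x_i + x_{i+1})·c_i = 232, so x̄ = 232 / (6·52) = 29/39.

29/39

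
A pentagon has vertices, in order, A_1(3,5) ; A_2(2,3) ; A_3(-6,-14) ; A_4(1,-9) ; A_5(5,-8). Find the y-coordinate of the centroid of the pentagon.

-746/143

Apply Gauss's area formula. First the cross-terms c_i = x_i·y_{i+1} − x_{i+1}·y_i:
  -1, -10, 68, 37, 49  ⇒  2A = 143, A = 71.5.
Then Σ (y_i + y_{i+1})·c_i = -2238, so ȳ = -2238 / (6·71.5) = -746/143.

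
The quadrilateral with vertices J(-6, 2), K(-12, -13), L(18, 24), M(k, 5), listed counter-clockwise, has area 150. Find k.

-6

The doubled signed area Σ (x_i y_{i+1} − x_{i+1} y_i) is linear in k.
With k=0 it equals 168; the coefficient of k is -22 (from the two edges through M).
So -22·k + 168 = 2·150 = 300 ⇒ k = -6.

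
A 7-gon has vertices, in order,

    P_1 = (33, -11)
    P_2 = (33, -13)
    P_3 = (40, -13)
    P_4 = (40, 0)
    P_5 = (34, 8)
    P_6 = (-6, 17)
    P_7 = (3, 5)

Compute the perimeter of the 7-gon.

122

|P_1P_2| = √((0)² + (-2)²) = √4 = 2
|P_2P_3| = √((7)² + (0)²) = √49 = 7
|P_3P_4| = √((0)² + (13)²) = √169 = 13
|P_4P_5| = √((-6)² + (8)²) = √100 = 10
|P_5P_6| = √((-40)² + (9)²) = √1681 = 41
|P_6P_7| = √((9)² + (-12)²) = √225 = 15
|P_7P_1| = √((30)² + (-16)²) = √1156 = 34
Perimeter = 2 + 7 + 13 + 10 + 41 + 15 + 34 = 122.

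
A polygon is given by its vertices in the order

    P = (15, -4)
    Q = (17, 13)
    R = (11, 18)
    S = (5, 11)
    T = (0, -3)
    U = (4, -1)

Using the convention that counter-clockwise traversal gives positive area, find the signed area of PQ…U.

Apply Gauss's area formula: 2A = Σ (x_i·y_{i+1} − x_{i+1}·y_i), indices taken mod 6.
Cross-terms: 263, 163, 31, -15, 12, -1  ⇒  Σ = 453
Signed area = Σ/2 = 226.5 (positive ⇒ counter-clockwise traversal).

226.5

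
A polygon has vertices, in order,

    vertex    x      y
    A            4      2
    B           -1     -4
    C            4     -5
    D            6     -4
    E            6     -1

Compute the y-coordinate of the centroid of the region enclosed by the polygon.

-361/165

Apply the surveyor's formula. First the cross-terms c_i = x_i·y_{i+1} − x_{i+1}·y_i:
  -14, 21, 14, 18, 16  ⇒  2A = 55, A = 27.5.
Then Σ (y_i + y_{i+1})·c_i = -361, so ȳ = -361 / (6·27.5) = -361/165.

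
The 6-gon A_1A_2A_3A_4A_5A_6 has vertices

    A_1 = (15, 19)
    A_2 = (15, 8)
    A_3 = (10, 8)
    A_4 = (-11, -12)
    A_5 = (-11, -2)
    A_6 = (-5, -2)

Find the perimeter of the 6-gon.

|A_1A_2| = √((0)² + (-11)²) = √121 = 11
|A_2A_3| = √((-5)² + (0)²) = √25 = 5
|A_3A_4| = √((-21)² + (-20)²) = √841 = 29
|A_4A_5| = √((0)² + (10)²) = √100 = 10
|A_5A_6| = √((6)² + (0)²) = √36 = 6
|A_6A_1| = √((20)² + (21)²) = √841 = 29
Perimeter = 11 + 5 + 29 + 10 + 6 + 29 = 90.

90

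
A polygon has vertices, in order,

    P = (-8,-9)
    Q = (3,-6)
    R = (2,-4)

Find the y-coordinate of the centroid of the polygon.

-19/3

Apply Gauss's area formula. First the cross-terms c_i = x_i·y_{i+1} − x_{i+1}·y_i:
  75, 0, -50  ⇒  2A = 25, A = 12.5.
Then Σ (y_i + y_{i+1})·c_i = -475, so ȳ = -475 / (6·12.5) = -19/3.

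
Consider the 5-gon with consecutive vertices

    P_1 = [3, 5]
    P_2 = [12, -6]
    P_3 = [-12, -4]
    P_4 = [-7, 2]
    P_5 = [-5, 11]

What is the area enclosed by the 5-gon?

187.5

Cross-terms: -78, -120, -52, -67, -58  ⇒  Σ = -375
Area = |Σ|/2 = 187.5.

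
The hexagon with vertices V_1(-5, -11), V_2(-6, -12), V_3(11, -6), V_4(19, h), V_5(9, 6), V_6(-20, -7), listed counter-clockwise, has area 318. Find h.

2

Write out the shoelace sum; only the two edges meeting at V_4 involve h:
2·Area = [(11·h − 19·(-6)) + (19·6 − 9·h)] + 404
       = 2·h + 632 = 636
⇒ h = 2.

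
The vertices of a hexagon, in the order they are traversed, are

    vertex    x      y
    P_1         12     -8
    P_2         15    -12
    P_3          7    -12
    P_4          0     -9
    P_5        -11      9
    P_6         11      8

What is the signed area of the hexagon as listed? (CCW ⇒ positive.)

P_1→P_2: (12)(-12) − (15)(-8) = -24
P_2→P_3: (15)(-12) − (7)(-12) = -96
P_3→P_4: (7)(-9) − (0)(-12) = -63
P_4→P_5: (0)(9) − (-11)(-9) = -99
P_5→P_6: (-11)(8) − (11)(9) = -187
P_6→P_1: (11)(-8) − (12)(8) = -184
Σ = -653
Signed area = Σ/2 = -326.5 (negative ⇒ clockwise traversal).

-326.5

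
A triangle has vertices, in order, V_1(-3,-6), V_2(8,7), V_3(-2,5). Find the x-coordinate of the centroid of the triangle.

1

Apply the shoelace formula. First the cross-terms c_i = x_i·y_{i+1} − x_{i+1}·y_i:
  27, 54, 27  ⇒  2A = 108, A = 54.
Then Σ (x_i + x_{i+1})·c_i = 324, so x̄ = 324 / (6·54) = 1.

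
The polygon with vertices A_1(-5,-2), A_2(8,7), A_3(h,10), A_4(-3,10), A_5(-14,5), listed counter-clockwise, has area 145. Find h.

The doubled signed area Σ (x_i y_{i+1} − x_{i+1} y_i) is linear in h.
With h=0 it equals 269; the coefficient of h is 3 (from the two edges through A_3).
So 3·h + 269 = 2·145 = 290 ⇒ h = 7.

7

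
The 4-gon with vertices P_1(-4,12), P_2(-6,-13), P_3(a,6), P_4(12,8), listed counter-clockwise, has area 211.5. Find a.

11

The doubled signed area Σ (x_i y_{i+1} − x_{i+1} y_i) is linear in a.
With a=0 it equals 192; the coefficient of a is 21 (from the two edges through P_3).
So 21·a + 192 = 2·211.5 = 423 ⇒ a = 11.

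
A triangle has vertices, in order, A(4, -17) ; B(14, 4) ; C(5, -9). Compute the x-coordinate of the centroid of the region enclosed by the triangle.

23/3

Apply the shoelace (surveyor's) formula. First the cross-terms c_i = x_i·y_{i+1} − x_{i+1}·y_i:
  254, -146, -49  ⇒  2A = 59, A = 29.5.
Then Σ (x_i + x_{i+1})·c_i = 1357, so x̄ = 1357 / (6·29.5) = 23/3.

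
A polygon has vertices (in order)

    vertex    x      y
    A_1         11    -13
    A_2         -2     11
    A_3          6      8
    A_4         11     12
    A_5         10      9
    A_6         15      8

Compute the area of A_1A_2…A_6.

Σ = (95) + (-82) + (-16) + (-21) + (-55) + (-283) = -362
Area = |Σ|/2 = 181.

181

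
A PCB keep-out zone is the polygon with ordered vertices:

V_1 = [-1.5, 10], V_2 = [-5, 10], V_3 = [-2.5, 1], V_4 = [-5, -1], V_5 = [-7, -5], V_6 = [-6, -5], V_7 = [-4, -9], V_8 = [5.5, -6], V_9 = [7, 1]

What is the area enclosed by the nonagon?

156

Apply the shoelace (surveyor's) formula: 2A = Σ (x_i·y_{i+1} − x_{i+1}·y_i), indices taken mod 9.
V_1→V_2: (-1.5)(10) − (-5)(10) = 35
V_2→V_3: (-5)(1) − (-2.5)(10) = 20
V_3→V_4: (-2.5)(-1) − (-5)(1) = 7.5
V_4→V_5: (-5)(-5) − (-7)(-1) = 18
V_5→V_6: (-7)(-5) − (-6)(-5) = 5
V_6→V_7: (-6)(-9) − (-4)(-5) = 34
V_7→V_8: (-4)(-6) − (5.5)(-9) = 73.5
V_8→V_9: (5.5)(1) − (7)(-6) = 47.5
V_9→V_1: (7)(10) − (-1.5)(1) = 71.5
Σ = 312
Area = |Σ|/2 = 156.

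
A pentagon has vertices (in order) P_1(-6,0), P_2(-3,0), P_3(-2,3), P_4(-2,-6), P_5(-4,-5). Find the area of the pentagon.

17.5

Σ = (0) + (-9) + (18) + (-14) + (-30) = -35
Area = |Σ|/2 = 17.5.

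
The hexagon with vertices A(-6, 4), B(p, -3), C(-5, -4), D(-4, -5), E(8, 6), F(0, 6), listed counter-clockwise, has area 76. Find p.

-5

The doubled signed area Σ (x_i y_{i+1} − x_{i+1} y_i) is linear in p.
With p=0 it equals 112; the coefficient of p is -8 (from the two edges through B).
So -8·p + 112 = 2·76 = 152 ⇒ p = -5.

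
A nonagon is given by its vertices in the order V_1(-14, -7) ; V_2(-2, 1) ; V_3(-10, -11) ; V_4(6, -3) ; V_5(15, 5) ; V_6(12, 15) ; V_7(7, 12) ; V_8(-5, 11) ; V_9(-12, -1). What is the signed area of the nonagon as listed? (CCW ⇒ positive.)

361.5

Σ = (-28) + (32) + (96) + (75) + (165) + (39) + (137) + (137) + (70) = 723
Signed area = Σ/2 = 361.5 (positive ⇒ counter-clockwise traversal).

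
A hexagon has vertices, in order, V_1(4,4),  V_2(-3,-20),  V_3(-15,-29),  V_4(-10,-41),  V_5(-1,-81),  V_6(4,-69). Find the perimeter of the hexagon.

180

|V_1V_2| = √((-7)² + (-24)²) = √625 = 25
|V_2V_3| = √((-12)² + (-9)²) = √225 = 15
|V_3V_4| = √((5)² + (-12)²) = √169 = 13
|V_4V_5| = √((9)² + (-40)²) = √1681 = 41
|V_5V_6| = √((5)² + (12)²) = √169 = 13
|V_6V_1| = √((0)² + (73)²) = √5329 = 73
Perimeter = 25 + 15 + 13 + 41 + 13 + 73 = 180.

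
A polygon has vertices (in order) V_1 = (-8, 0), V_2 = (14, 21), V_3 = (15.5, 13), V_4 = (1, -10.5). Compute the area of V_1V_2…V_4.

285.625

Apply the shoelace (surveyor's) formula: 2A = Σ (x_i·y_{i+1} − x_{i+1}·y_i), indices taken mod 4.
V_1→V_2: (-8)(21) − (14)(0) = -168
V_2→V_3: (14)(13) − (15.5)(21) = -143.5
V_3→V_4: (15.5)(-10.5) − (1)(13) = -175.75
V_4→V_1: (1)(0) − (-8)(-10.5) = -84
Σ = -571.25
Area = |Σ|/2 = 285.625.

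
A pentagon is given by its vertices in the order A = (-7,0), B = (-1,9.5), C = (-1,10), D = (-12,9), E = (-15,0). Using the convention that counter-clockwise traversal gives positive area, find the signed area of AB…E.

89.5

Apply the shoelace (surveyor's) formula: 2A = Σ (x_i·y_{i+1} − x_{i+1}·y_i), indices taken mod 5.
Cross-terms: -66.5, -0.5, 111, 135, 0  ⇒  Σ = 179
Signed area = Σ/2 = 89.5 (positive ⇒ counter-clockwise traversal).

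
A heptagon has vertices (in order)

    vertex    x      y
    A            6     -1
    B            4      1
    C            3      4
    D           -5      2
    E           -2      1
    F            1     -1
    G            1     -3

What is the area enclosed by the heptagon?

Σ = (10) + (13) + (26) + (-1) + (1) + (-2) + (17) = 64
Area = |Σ|/2 = 32.

32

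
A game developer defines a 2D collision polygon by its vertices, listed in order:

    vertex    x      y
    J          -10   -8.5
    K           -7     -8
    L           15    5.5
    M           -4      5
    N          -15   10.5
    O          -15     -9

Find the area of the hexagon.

281

Σ = (20.5) + (81.5) + (97) + (33) + (292.5) + (37.5) = 562
Area = |Σ|/2 = 281.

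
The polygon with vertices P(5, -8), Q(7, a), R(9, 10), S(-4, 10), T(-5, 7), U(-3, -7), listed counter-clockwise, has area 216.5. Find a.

Write out the shoelace sum; only the two edges meeting at Q involve a:
2·Area = [(5·a − 7·(-8)) + (7·10 − 9·a)] + 267
       = -4·a + 393 = 433
⇒ a = -10.

-10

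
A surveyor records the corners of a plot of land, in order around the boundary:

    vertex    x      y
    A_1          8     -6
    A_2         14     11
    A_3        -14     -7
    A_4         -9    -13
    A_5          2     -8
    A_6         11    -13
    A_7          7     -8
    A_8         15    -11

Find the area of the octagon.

275.5

Apply Gauss's area formula: 2A = Σ (x_i·y_{i+1} − x_{i+1}·y_i), indices taken mod 8.
A_1→A_2: (8)(11) − (14)(-6) = 172
A_2→A_3: (14)(-7) − (-14)(11) = 56
A_3→A_4: (-14)(-13) − (-9)(-7) = 119
A_4→A_5: (-9)(-8) − (2)(-13) = 98
A_5→A_6: (2)(-13) − (11)(-8) = 62
A_6→A_7: (11)(-8) − (7)(-13) = 3
A_7→A_8: (7)(-11) − (15)(-8) = 43
A_8→A_1: (15)(-6) − (8)(-11) = -2
Σ = 551
Area = |Σ|/2 = 275.5.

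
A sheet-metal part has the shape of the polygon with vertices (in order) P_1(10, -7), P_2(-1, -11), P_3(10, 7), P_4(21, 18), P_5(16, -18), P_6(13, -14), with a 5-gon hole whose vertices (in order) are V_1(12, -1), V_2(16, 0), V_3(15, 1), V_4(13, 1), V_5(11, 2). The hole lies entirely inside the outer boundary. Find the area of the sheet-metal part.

287

Outer boundary:
Σ = (-117) + (103) + (33) + (-666) + (10) + (49) = -588
Area = |Σ|/2 = 294.
Hole:
V_1→V_2: (12)(0) − (16)(-1) = 16
V_2→V_3: (16)(1) − (15)(0) = 16
V_3→V_4: (15)(1) − (13)(1) = 2
V_4→V_5: (13)(2) − (11)(1) = 15
V_5→V_1: (11)(-1) − (12)(2) = -35
Σ = 14
Area = |Σ|/2 = 7.
Net area = 294 − 7 = 287.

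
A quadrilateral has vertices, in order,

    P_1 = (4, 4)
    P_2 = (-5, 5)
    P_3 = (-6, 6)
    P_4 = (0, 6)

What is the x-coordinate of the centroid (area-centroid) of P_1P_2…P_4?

-4/3

Apply the shoelace (surveyor's) formula. First the cross-terms c_i = x_i·y_{i+1} − x_{i+1}·y_i:
  40, 0, -36, -24  ⇒  2A = -20, A = -10.
Then Σ (x_i + x_{i+1})·c_i = 80, so x̄ = 80 / (6·(-10)) = -4/3.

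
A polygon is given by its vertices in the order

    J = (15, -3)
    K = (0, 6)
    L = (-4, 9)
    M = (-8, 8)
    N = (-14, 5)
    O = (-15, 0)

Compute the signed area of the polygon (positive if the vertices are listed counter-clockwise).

173

Apply the shoelace (surveyor's) formula: 2A = Σ (x_i·y_{i+1} − x_{i+1}·y_i), indices taken mod 6.
Σ = (90) + (24) + (40) + (72) + (75) + (45) = 346
Signed area = Σ/2 = 173 (positive ⇒ counter-clockwise traversal).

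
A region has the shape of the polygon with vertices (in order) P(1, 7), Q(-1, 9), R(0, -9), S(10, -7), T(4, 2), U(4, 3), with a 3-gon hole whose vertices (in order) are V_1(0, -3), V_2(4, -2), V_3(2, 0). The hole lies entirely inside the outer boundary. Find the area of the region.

91

Outer boundary:
P→Q: (1)(9) − (-1)(7) = 16
Q→R: (-1)(-9) − (0)(9) = 9
R→S: (0)(-7) − (10)(-9) = 90
S→T: (10)(2) − (4)(-7) = 48
T→U: (4)(3) − (4)(2) = 4
U→P: (4)(7) − (1)(3) = 25
Σ = 192
Area = |Σ|/2 = 96.
Hole:
Cross-terms: 12, 4, -6  ⇒  Σ = 10
Area = |Σ|/2 = 5.
Net area = 96 − 5 = 91.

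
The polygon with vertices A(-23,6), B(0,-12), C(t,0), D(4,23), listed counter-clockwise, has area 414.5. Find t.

0

Write out the shoelace sum; only the two edges meeting at C involve t:
2·Area = [(0·0 − t·(-12)) + (t·23 − 4·0)] + 829
       = 35·t + 829 = 829
⇒ t = 0.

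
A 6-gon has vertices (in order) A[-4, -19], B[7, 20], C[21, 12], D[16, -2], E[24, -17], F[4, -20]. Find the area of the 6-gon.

654.5

A→B: (-4)(20) − (7)(-19) = 53
B→C: (7)(12) − (21)(20) = -336
C→D: (21)(-2) − (16)(12) = -234
D→E: (16)(-17) − (24)(-2) = -224
E→F: (24)(-20) − (4)(-17) = -412
F→A: (4)(-19) − (-4)(-20) = -156
Σ = -1309
Area = |Σ|/2 = 654.5.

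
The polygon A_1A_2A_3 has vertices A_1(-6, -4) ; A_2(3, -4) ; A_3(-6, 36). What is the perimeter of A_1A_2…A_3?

90

|A_1A_2| = √((9)² + (0)²) = √81 = 9
|A_2A_3| = √((-9)² + (40)²) = √1681 = 41
|A_3A_1| = √((0)² + (-40)²) = √1600 = 40
Perimeter = 9 + 41 + 40 = 90.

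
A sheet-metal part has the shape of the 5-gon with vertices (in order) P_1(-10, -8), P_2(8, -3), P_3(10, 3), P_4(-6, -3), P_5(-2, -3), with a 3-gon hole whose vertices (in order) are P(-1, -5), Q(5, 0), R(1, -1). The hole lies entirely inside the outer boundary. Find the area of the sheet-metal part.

Outer boundary:
Apply the surveyor's formula: 2A = Σ (x_i·y_{i+1} − x_{i+1}·y_i), indices taken mod 5.
Cross-terms: 94, 54, -12, 12, -14  ⇒  Σ = 134
Area = |Σ|/2 = 67.
Hole:
P→Q: (-1)(0) − (5)(-5) = 25
Q→R: (5)(-1) − (1)(0) = -5
R→P: (1)(-5) − (-1)(-1) = -6
Σ = 14
Area = |Σ|/2 = 7.
Net area = 67 − 7 = 60.

60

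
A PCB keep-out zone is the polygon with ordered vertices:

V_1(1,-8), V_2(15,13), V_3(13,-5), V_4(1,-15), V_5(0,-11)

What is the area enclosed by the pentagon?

Apply the surveyor's formula: 2A = Σ (x_i·y_{i+1} − x_{i+1}·y_i), indices taken mod 5.
V_1→V_2: (1)(13) − (15)(-8) = 133
V_2→V_3: (15)(-5) − (13)(13) = -244
V_3→V_4: (13)(-15) − (1)(-5) = -190
V_4→V_5: (1)(-11) − (0)(-15) = -11
V_5→V_1: (0)(-8) − (1)(-11) = 11
Σ = -301
Area = |Σ|/2 = 150.5.

150.5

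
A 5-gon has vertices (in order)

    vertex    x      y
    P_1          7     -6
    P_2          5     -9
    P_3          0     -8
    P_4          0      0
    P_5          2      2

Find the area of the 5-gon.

49.5

Σ = (-33) + (-40) + (0) + (0) + (-26) = -99
Area = |Σ|/2 = 49.5.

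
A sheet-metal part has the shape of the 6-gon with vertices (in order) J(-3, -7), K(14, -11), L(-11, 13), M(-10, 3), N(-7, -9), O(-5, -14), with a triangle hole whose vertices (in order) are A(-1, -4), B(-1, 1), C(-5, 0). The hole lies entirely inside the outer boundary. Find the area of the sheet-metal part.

Outer boundary:
Apply the surveyor's formula: 2A = Σ (x_i·y_{i+1} − x_{i+1}·y_i), indices taken mod 6.
Σ = (131) + (61) + (97) + (111) + (53) + (-7) = 446
Area = |Σ|/2 = 223.
Hole:
Apply the surveyor's formula: 2A = Σ (x_i·y_{i+1} − x_{i+1}·y_i), indices taken mod 3.
A→B: (-1)(1) − (-1)(-4) = -5
B→C: (-1)(0) − (-5)(1) = 5
C→A: (-5)(-4) − (-1)(0) = 20
Σ = 20
Area = |Σ|/2 = 10.
Net area = 223 − 10 = 213.

213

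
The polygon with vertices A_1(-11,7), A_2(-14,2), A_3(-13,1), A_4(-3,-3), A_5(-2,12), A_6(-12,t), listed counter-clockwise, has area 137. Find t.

Write out the shoelace sum; only the two edges meeting at A_6 involve t:
2·Area = [((-2)·t − (-12)·12) + ((-12)·7 − (-11)·t)] + 88
       = 9·t + 148 = 274
⇒ t = 14.

14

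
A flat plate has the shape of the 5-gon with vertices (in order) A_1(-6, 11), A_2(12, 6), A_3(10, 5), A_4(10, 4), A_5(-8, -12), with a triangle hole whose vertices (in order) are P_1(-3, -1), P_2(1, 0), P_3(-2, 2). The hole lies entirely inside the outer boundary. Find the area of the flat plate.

Outer boundary:
Σ = (-168) + (0) + (-10) + (-88) + (-160) = -426
Area = |Σ|/2 = 213.
Hole:
Apply the surveyor's formula: 2A = Σ (x_i·y_{i+1} − x_{i+1}·y_i), indices taken mod 3.
Σ = (1) + (2) + (8) = 11
Area = |Σ|/2 = 5.5.
Net area = 213 − 5.5 = 207.5.

207.5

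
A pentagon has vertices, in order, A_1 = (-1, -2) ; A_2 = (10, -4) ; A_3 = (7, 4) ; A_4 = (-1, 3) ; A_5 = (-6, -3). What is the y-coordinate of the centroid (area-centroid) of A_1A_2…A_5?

Apply Gauss's area formula. First the cross-terms c_i = x_i·y_{i+1} − x_{i+1}·y_i:
  24, 68, 25, 21, 9  ⇒  2A = 147, A = 73.5.
Then Σ (y_i + y_{i+1})·c_i = -14, so ȳ = -14 / (6·73.5) = -2/63.

-2/63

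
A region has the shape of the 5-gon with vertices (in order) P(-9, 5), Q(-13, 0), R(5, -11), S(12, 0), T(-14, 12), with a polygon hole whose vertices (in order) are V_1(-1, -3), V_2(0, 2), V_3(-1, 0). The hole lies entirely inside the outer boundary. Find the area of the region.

Outer boundary:
Apply the surveyor's formula: 2A = Σ (x_i·y_{i+1} − x_{i+1}·y_i), indices taken mod 5.
Cross-terms: 65, 143, 132, 144, 38  ⇒  Σ = 522
Area = |Σ|/2 = 261.
Hole:
Σ = (-2) + (2) + (3) = 3
Area = |Σ|/2 = 1.5.
Net area = 261 − 1.5 = 259.5.

259.5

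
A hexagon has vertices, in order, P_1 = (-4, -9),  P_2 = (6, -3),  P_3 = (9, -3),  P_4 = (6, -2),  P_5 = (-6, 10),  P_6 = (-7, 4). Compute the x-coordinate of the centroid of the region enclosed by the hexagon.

-50/31

Apply the shoelace (surveyor's) formula. First the cross-terms c_i = x_i·y_{i+1} − x_{i+1}·y_i:
  66, 9, 0, 48, 46, 79  ⇒  2A = 248, A = 124.
Then Σ (x_i + x_{i+1})·c_i = -1200, so x̄ = -1200 / (6·124) = -50/31.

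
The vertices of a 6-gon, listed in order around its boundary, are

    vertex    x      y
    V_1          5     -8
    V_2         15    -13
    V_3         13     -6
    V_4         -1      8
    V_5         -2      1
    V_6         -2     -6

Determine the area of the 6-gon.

Cross-terms: 55, 79, 98, 15, 14, 46  ⇒  Σ = 307
Area = |Σ|/2 = 153.5.

153.5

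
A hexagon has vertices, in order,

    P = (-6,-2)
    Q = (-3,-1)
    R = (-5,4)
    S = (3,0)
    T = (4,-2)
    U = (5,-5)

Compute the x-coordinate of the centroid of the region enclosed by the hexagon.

-4/15

Apply Gauss's area formula. First the cross-terms c_i = x_i·y_{i+1} − x_{i+1}·y_i:
  0, -17, -12, -6, -10, -40  ⇒  2A = -85, A = -42.5.
Then Σ (x_i + x_{i+1})·c_i = 68, so x̄ = 68 / (6·(-42.5)) = -4/15.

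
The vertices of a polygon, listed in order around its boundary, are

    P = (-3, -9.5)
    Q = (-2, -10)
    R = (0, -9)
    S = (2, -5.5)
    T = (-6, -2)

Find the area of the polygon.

Σ = (11) + (18) + (18) + (-37) + (51) = 61
Area = |Σ|/2 = 30.5.

30.5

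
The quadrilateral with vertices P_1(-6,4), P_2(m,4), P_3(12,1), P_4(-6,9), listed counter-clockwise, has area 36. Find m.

The doubled signed area Σ (x_i y_{i+1} − x_{i+1} y_i) is linear in m.
With m=0 it equals 72; the coefficient of m is -3 (from the two edges through P_2).
So -3·m + 72 = 2·36 = 72 ⇒ m = 0.

0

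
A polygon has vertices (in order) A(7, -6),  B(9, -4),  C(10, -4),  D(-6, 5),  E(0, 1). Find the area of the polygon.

21.5

Σ = (26) + (4) + (26) + (-6) + (-7) = 43
Area = |Σ|/2 = 21.5.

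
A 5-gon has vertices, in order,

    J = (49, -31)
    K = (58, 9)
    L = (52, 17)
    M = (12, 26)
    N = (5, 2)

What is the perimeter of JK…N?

172

|JK| = √((9)² + (40)²) = √1681 = 41
|KL| = √((-6)² + (8)²) = √100 = 10
|LM| = √((-40)² + (9)²) = √1681 = 41
|MN| = √((-7)² + (-24)²) = √625 = 25
|NJ| = √((44)² + (-33)²) = √3025 = 55
Perimeter = 41 + 10 + 41 + 25 + 55 = 172.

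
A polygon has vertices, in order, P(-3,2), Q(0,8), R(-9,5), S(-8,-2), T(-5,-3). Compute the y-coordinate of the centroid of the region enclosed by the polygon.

273/101

Apply the shoelace (surveyor's) formula. First the cross-terms c_i = x_i·y_{i+1} − x_{i+1}·y_i:
  -24, 72, 58, 14, -19  ⇒  2A = 101, A = 50.5.
Then Σ (y_i + y_{i+1})·c_i = 819, so ȳ = 819 / (6·50.5) = 273/101.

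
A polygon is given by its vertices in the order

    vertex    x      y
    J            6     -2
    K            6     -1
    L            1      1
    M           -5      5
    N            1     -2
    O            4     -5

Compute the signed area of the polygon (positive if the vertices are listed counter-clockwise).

Apply the shoelace formula: 2A = Σ (x_i·y_{i+1} − x_{i+1}·y_i), indices taken mod 6.
Cross-terms: 6, 7, 10, 5, 3, 22  ⇒  Σ = 53
Signed area = Σ/2 = 26.5 (positive ⇒ counter-clockwise traversal).

26.5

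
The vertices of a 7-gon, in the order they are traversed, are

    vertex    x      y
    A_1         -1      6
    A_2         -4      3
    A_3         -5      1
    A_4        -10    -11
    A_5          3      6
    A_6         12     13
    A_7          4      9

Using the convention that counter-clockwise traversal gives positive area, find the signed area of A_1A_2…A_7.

Apply the surveyor's formula: 2A = Σ (x_i·y_{i+1} − x_{i+1}·y_i), indices taken mod 7.
Σ = (21) + (11) + (65) + (-27) + (-33) + (56) + (33) = 126
Signed area = Σ/2 = 63 (positive ⇒ counter-clockwise traversal).

63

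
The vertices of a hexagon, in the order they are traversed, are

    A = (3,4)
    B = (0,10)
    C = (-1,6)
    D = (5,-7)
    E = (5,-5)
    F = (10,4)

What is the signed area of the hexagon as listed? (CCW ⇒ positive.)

Σ = (30) + (10) + (-23) + (10) + (70) + (28) = 125
Signed area = Σ/2 = 62.5 (positive ⇒ counter-clockwise traversal).

62.5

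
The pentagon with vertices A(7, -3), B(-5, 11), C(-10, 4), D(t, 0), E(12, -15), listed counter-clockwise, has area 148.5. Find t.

The doubled signed area Σ (x_i y_{i+1} − x_{i+1} y_i) is linear in t.
With t=0 it equals 221; the coefficient of t is -19 (from the two edges through D).
So -19·t + 221 = 2·148.5 = 297 ⇒ t = -4.

-4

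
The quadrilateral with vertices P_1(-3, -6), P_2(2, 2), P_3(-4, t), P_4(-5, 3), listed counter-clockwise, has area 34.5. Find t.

4

The doubled signed area Σ (x_i y_{i+1} − x_{i+1} y_i) is linear in t.
With t=0 it equals 41; the coefficient of t is 7 (from the two edges through P_3).
So 7·t + 41 = 2·34.5 = 69 ⇒ t = 4.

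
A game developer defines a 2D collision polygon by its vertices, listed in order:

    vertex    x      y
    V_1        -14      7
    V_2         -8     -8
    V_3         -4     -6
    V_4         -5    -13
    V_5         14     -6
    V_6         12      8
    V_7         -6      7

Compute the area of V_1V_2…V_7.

395

Apply the surveyor's formula: 2A = Σ (x_i·y_{i+1} − x_{i+1}·y_i), indices taken mod 7.
V_1→V_2: (-14)(-8) − (-8)(7) = 168
V_2→V_3: (-8)(-6) − (-4)(-8) = 16
V_3→V_4: (-4)(-13) − (-5)(-6) = 22
V_4→V_5: (-5)(-6) − (14)(-13) = 212
V_5→V_6: (14)(8) − (12)(-6) = 184
V_6→V_7: (12)(7) − (-6)(8) = 132
V_7→V_1: (-6)(7) − (-14)(7) = 56
Σ = 790
Area = |Σ|/2 = 395.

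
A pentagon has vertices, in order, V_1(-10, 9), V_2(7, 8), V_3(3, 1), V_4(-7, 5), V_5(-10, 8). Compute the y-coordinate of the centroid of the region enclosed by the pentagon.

450/77

Apply the shoelace formula. First the cross-terms c_i = x_i·y_{i+1} − x_{i+1}·y_i:
  -143, -17, 22, -6, -10  ⇒  2A = -154, A = -77.
Then Σ (y_i + y_{i+1})·c_i = -2700, so ȳ = -2700 / (6·(-77)) = 450/77.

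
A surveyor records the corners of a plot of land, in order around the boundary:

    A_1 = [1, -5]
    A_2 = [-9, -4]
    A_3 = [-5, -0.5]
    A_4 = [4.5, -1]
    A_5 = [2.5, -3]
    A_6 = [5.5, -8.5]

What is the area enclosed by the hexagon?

46

Apply the surveyor's formula: 2A = Σ (x_i·y_{i+1} − x_{i+1}·y_i), indices taken mod 6.
Σ = (-49) + (-15.5) + (7.25) + (-11) + (-4.75) + (-19) = -92
Area = |Σ|/2 = 46.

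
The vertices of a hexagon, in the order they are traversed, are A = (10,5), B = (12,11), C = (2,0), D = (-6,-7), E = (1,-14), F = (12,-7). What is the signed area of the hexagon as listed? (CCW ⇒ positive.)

198

Apply the shoelace formula: 2A = Σ (x_i·y_{i+1} − x_{i+1}·y_i), indices taken mod 6.
Σ = (50) + (-22) + (-14) + (91) + (161) + (130) = 396
Signed area = Σ/2 = 198 (positive ⇒ counter-clockwise traversal).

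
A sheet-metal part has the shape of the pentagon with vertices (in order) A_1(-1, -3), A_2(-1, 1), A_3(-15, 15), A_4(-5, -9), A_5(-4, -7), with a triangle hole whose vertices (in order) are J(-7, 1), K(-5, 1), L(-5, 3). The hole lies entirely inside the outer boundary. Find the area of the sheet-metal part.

103

Outer boundary:
Apply the surveyor's formula: 2A = Σ (x_i·y_{i+1} − x_{i+1}·y_i), indices taken mod 5.
Σ = (-4) + (0) + (210) + (-1) + (5) = 210
Area = |Σ|/2 = 105.
Hole:
Apply the shoelace (surveyor's) formula: 2A = Σ (x_i·y_{i+1} − x_{i+1}·y_i), indices taken mod 3.
Σ = (-2) + (-10) + (16) = 4
Area = |Σ|/2 = 2.
Net area = 105 − 2 = 103.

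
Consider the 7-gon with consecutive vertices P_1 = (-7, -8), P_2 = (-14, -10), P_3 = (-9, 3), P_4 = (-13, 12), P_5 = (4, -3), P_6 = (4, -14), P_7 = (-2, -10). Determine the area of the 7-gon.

Σ = (-42) + (-132) + (-69) + (-9) + (-44) + (-68) + (-54) = -418
Area = |Σ|/2 = 209.

209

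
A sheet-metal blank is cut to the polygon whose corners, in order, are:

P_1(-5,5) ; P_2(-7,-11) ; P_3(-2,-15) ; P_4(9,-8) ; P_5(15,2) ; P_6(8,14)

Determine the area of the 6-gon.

Σ = (90) + (83) + (151) + (138) + (194) + (110) = 766
Area = |Σ|/2 = 383.

383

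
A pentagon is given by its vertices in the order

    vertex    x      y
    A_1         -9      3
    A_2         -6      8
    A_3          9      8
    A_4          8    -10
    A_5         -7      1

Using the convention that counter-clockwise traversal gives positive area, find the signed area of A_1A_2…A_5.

Apply the surveyor's formula: 2A = Σ (x_i·y_{i+1} − x_{i+1}·y_i), indices taken mod 5.
A_1→A_2: (-9)(8) − (-6)(3) = -54
A_2→A_3: (-6)(8) − (9)(8) = -120
A_3→A_4: (9)(-10) − (8)(8) = -154
A_4→A_5: (8)(1) − (-7)(-10) = -62
A_5→A_1: (-7)(3) − (-9)(1) = -12
Σ = -402
Signed area = Σ/2 = -201 (negative ⇒ clockwise traversal).

-201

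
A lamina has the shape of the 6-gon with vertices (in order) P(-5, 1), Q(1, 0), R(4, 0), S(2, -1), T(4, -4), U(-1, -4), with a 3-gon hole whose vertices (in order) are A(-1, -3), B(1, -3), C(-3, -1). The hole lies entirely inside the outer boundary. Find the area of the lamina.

Outer boundary:
Σ = (-1) + (0) + (-4) + (-4) + (-20) + (-21) = -50
Area = |Σ|/2 = 25.
Hole:
Apply the surveyor's formula: 2A = Σ (x_i·y_{i+1} − x_{i+1}·y_i), indices taken mod 3.
A→B: (-1)(-3) − (1)(-3) = 6
B→C: (1)(-1) − (-3)(-3) = -10
C→A: (-3)(-3) − (-1)(-1) = 8
Σ = 4
Area = |Σ|/2 = 2.
Net area = 25 − 2 = 23.

23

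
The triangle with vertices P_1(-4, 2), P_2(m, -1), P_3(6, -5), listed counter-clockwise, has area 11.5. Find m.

-3

Write out the shoelace sum; only the two edges meeting at P_2 involve m:
2·Area = [((-4)·(-1) − m·2) + (m·(-5) − 6·(-1))] + -8
       = -7·m + 2 = 23
⇒ m = -3.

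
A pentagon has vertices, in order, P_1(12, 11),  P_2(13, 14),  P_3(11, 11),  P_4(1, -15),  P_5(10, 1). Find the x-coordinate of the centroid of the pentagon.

Apply the surveyor's formula. First the cross-terms c_i = x_i·y_{i+1} − x_{i+1}·y_i:
  25, -11, -176, 151, 98  ⇒  2A = 87, A = 43.5.
Then Σ (x_i + x_{i+1})·c_i = 2066, so x̄ = 2066 / (6·43.5) = 2066/261.

2066/261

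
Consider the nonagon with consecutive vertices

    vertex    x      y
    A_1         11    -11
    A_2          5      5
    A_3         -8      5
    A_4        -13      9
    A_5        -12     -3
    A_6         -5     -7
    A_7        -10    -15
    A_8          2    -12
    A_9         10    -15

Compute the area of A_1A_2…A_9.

342

Apply the surveyor's formula: 2A = Σ (x_i·y_{i+1} − x_{i+1}·y_i), indices taken mod 9.
Cross-terms: 110, 65, -7, 147, 69, 5, 150, 90, 55  ⇒  Σ = 684
Area = |Σ|/2 = 342.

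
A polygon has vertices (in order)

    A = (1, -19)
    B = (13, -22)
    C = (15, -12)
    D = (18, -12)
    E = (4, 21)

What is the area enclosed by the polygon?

Σ = (225) + (174) + (36) + (426) + (-97) = 764
Area = |Σ|/2 = 382.

382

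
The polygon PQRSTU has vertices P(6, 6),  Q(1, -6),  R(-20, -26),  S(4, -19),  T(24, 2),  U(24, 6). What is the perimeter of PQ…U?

|PQ| = √((-5)² + (-12)²) = √169 = 13
|QR| = √((-21)² + (-20)²) = √841 = 29
|RS| = √((24)² + (7)²) = √625 = 25
|ST| = √((20)² + (21)²) = √841 = 29
|TU| = √((0)² + (4)²) = √16 = 4
|UP| = √((-18)² + (0)²) = √324 = 18
Perimeter = 13 + 29 + 25 + 29 + 4 + 18 = 118.

118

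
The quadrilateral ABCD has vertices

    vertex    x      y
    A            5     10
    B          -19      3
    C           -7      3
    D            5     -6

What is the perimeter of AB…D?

68

|AB| = √((-24)² + (-7)²) = √625 = 25
|BC| = √((12)² + (0)²) = √144 = 12
|CD| = √((12)² + (-9)²) = √225 = 15
|DA| = √((0)² + (16)²) = √256 = 16
Perimeter = 25 + 12 + 15 + 16 = 68.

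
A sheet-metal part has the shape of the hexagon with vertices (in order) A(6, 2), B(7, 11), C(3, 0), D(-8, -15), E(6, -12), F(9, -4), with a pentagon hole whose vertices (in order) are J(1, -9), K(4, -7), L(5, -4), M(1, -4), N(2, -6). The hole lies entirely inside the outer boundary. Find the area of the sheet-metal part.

132

Outer boundary:
Apply the shoelace formula: 2A = Σ (x_i·y_{i+1} − x_{i+1}·y_i), indices taken mod 6.
Cross-terms: 52, -33, -45, 186, 84, 42  ⇒  Σ = 286
Area = |Σ|/2 = 143.
Hole:
Σ = (29) + (19) + (-16) + (2) + (-12) = 22
Area = |Σ|/2 = 11.
Net area = 143 − 11 = 132.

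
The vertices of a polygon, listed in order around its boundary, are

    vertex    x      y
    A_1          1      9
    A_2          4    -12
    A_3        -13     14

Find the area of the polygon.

139.5

Apply the shoelace (surveyor's) formula: 2A = Σ (x_i·y_{i+1} − x_{i+1}·y_i), indices taken mod 3.
Σ = (-48) + (-100) + (-131) = -279
Area = |Σ|/2 = 139.5.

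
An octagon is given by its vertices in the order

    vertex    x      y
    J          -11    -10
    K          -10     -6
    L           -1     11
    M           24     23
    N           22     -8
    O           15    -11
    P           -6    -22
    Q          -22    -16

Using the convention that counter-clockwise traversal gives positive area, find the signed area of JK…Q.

-998.5

J→K: (-11)(-6) − (-10)(-10) = -34
K→L: (-10)(11) − (-1)(-6) = -116
L→M: (-1)(23) − (24)(11) = -287
M→N: (24)(-8) − (22)(23) = -698
N→O: (22)(-11) − (15)(-8) = -122
O→P: (15)(-22) − (-6)(-11) = -396
P→Q: (-6)(-16) − (-22)(-22) = -388
Q→J: (-22)(-10) − (-11)(-16) = 44
Σ = -1997
Signed area = Σ/2 = -998.5 (negative ⇒ clockwise traversal).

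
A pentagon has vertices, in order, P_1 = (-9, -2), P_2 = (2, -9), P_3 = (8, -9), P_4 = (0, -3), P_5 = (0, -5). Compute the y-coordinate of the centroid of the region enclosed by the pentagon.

-652/105

Apply the shoelace (surveyor's) formula. First the cross-terms c_i = x_i·y_{i+1} − x_{i+1}·y_i:
  85, 54, -24, 0, -45  ⇒  2A = 70, A = 35.
Then Σ (y_i + y_{i+1})·c_i = -1304, so ȳ = -1304 / (6·35) = -652/105.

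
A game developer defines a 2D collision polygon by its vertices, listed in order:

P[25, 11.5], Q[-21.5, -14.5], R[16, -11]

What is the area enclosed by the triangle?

Apply the shoelace formula: 2A = Σ (x_i·y_{i+1} − x_{i+1}·y_i), indices taken mod 3.
Σ = (-115.25) + (468.5) + (459) = 812.25
Area = |Σ|/2 = 406.125.

406.125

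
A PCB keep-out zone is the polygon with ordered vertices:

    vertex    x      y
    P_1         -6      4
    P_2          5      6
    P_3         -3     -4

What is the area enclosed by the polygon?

47

P_1→P_2: (-6)(6) − (5)(4) = -56
P_2→P_3: (5)(-4) − (-3)(6) = -2
P_3→P_1: (-3)(4) − (-6)(-4) = -36
Σ = -94
Area = |Σ|/2 = 47.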